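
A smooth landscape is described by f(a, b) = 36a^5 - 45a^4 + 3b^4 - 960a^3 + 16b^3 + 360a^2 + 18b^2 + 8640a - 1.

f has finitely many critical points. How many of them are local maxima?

2

f separates as a function of a plus a function of b, so ∇f=0 decouples.
∂f/∂a = 180(a - 4)(a - 2)(a + 2)(a + 3) = 0 at a ∈ {-3, -2, 2, 4}; ∂f/∂b = 12b(b + 1)(b + 3) = 0 at b ∈ {-3, -1, 0}.
The Hessian is diagonal: diag(f_aa, f_bb). Second derivatives: f_aa(-3)=-6300, f_aa(-2)=4320, f_aa(2)=-7200, f_aa(4)=15120; f_bb(-3)=72, f_bb(-1)=-24, f_bb(0)=36.
Local maxima occur where both diagonal entries negative: (-3, -1), (2, -1). Count: 2.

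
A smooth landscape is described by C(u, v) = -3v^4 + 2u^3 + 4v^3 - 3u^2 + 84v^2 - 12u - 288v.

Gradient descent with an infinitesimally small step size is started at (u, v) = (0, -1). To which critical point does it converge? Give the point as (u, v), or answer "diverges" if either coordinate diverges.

(2, 2)

C is separable, so gradient descent decouples: u follows -∂C/∂u, v follows -∂C/∂v.
∂C/∂u = 6(u - 2)(u + 1); at u=0 this is -12, so u increases.
∂C/∂v = -12(v - 3)(v - 2)(v + 4); at v=-1 this is -432, so v increases.
u converges to its nearest critical value 2 (a local min of the u-part); v converges to 2. The iterate converges to (2, 2).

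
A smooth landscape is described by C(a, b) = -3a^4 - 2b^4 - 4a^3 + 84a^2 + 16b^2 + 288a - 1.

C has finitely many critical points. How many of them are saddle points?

4

C separates as a function of a plus a function of b, so ∇C=0 decouples.
∂C/∂a = -12(a - 4)(a + 2)(a + 3) = 0 at a ∈ {-3, -2, 4}; ∂C/∂b = -8b(b - 2)(b + 2) = 0 at b ∈ {-2, 0, 2}.
The Hessian is diagonal: diag(C_aa, C_bb). Second derivatives: C_aa(-3)=-84, C_aa(-2)=72, C_aa(4)=-504; C_bb(-2)=-64, C_bb(0)=32, C_bb(2)=-64.
Saddle points occur where the two diagonal entries have opposite signs: (-3, 0), (-2, -2), (-2, 2), (4, 0). Count: 4.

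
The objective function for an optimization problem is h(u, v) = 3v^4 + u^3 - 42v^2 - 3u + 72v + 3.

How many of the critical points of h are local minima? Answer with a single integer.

2

h separates as a function of u plus a function of v, so ∇h=0 decouples.
∂h/∂u = 3(u - 1)(u + 1) = 0 at u ∈ {-1, 1}; ∂h/∂v = 12(v - 2)(v - 1)(v + 3) = 0 at v ∈ {-3, 1, 2}.
The Hessian is diagonal: diag(h_uu, h_vv). Second derivatives: h_uu(-1)=-6, h_uu(1)=6; h_vv(-3)=240, h_vv(1)=-48, h_vv(2)=60.
Local minima occur where both diagonal entries positive: (1, -3), (1, 2). Count: 2.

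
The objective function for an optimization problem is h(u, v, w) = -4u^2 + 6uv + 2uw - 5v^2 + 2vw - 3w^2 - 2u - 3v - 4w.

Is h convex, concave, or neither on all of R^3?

concave

h is quadratic, so its Hessian is the constant matrix H = [[-8, 6, 2], [6, -10, 2], [2, 2, -6]].
Leading principal minors: -8, 44, -144.
Signs alternate −, +, − ⇒ H ≺ 0 ⇒ concave.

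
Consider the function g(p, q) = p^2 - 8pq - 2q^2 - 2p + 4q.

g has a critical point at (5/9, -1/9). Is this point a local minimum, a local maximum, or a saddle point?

saddle point

The Hessian of g is constant: H = [[2, -8], [-8, -4]].
det(H) = 2·(-4) − (-8)² = -72.
Since det(H) < 0, H is indefinite and the critical point is a saddle point.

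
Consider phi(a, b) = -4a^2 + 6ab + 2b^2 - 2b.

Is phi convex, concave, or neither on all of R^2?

phi is quadratic, so its Hessian is the constant matrix H = [[-8, 6], [6, 4]].
det(H) = -68, tr(H) = -4.
det(H) < 0, so H is indefinite: neither convex nor concave.

neither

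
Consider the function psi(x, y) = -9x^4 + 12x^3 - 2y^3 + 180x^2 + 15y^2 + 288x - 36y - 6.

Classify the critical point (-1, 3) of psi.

saddle point

The mixed partial ∂²psi/∂x∂y is 0, so the Hessian at any point is diag(psi_xx, psi_yy) = diag(36(-3x^2 + 2x + 10), 6(-2y + 5)).
At (-1, 3): H = diag(180, -6).
The eigenvalues have opposite signs, so H is indefinite: a saddle point.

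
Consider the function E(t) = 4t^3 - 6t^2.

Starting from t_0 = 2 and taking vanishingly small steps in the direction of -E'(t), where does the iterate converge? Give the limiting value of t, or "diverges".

E'(t) = 12t(t - 1), so E'(2) = 24.
Gradient descent moves in the -E' direction, i.e. t is decreasing.
The nearest critical point in that direction is t = 1, where E'' = 12 > 0 (a local minimum). The iterate converges there.

1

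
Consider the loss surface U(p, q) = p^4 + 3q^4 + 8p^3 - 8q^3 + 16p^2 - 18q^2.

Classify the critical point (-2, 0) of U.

The mixed partial ∂²U/∂p∂q is 0, so the Hessian at any point is diag(U_pp, U_qq) = diag(4(3p^2 + 12p + 8), 12(3q^2 - 4q - 3)).
At (-2, 0): H = diag(-16, -36).
Both eigenvalues are negative, so H is negative definite: a local maximum.

local maximum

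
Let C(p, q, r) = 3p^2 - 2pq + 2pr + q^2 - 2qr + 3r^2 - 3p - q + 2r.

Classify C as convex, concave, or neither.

convex

C is quadratic, so its Hessian is the constant matrix H = [[6, -2, 2], [-2, 2, -2], [2, -2, 6]].
Leading principal minors: 6, 8, 32.
All positive ⇒ H ≻ 0 ⇒ convex.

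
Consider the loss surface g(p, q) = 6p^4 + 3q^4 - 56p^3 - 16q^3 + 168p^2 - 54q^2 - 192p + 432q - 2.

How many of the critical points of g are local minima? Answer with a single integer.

g separates as a function of p plus a function of q, so ∇g=0 decouples.
∂g/∂p = 24(p - 4)(p - 2)(p - 1) = 0 at p ∈ {1, 2, 4}; ∂g/∂q = 12(q - 4)(q - 3)(q + 3) = 0 at q ∈ {-3, 3, 4}.
The Hessian is diagonal: diag(g_pp, g_qq). Second derivatives: g_pp(1)=72, g_pp(2)=-48, g_pp(4)=144; g_qq(-3)=504, g_qq(3)=-72, g_qq(4)=84.
Local minima occur where both diagonal entries positive: (1, -3), (1, 4), (4, -3), (4, 4). Count: 4.

4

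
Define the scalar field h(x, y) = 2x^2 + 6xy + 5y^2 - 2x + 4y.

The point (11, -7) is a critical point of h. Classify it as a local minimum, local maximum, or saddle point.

local minimum

The Hessian of h is constant: H = [[4, 6], [6, 10]].
det(H) = 4·10 − 6² = 4.
det(H) > 0 and tr(H) = 14 > 0, so H is positive definite and the point is a local minimum.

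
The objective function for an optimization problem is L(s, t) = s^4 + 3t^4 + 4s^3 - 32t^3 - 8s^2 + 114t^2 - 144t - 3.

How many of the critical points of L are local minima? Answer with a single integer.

L separates as a function of s plus a function of t, so ∇L=0 decouples.
∂L/∂s = 4s(s - 1)(s + 4) = 0 at s ∈ {-4, 0, 1}; ∂L/∂t = 12(t - 4)(t - 3)(t - 1) = 0 at t ∈ {1, 3, 4}.
The Hessian is diagonal: diag(L_ss, L_tt). Second derivatives: L_ss(-4)=80, L_ss(0)=-16, L_ss(1)=20; L_tt(1)=72, L_tt(3)=-24, L_tt(4)=36.
Local minima occur where both diagonal entries positive: (-4, 1), (-4, 4), (1, 1), (1, 4). Count: 4.

4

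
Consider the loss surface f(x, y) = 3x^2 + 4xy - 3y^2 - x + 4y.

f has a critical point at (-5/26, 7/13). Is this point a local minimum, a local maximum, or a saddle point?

The Hessian of f is constant: H = [[6, 4], [4, -6]].
det(H) = 6·(-6) − 4² = -52.
Since det(H) < 0, H is indefinite and the critical point is a saddle point.

saddle point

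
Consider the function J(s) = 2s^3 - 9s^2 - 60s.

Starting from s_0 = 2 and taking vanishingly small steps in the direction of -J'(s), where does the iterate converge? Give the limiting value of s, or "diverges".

J'(s) = 6(s - 5)(s + 2), so J'(2) = -72.
Gradient descent moves in the -J' direction, i.e. s is increasing.
The nearest critical point in that direction is s = 5, where J'' = 42 > 0 (a local minimum). The iterate converges there.

5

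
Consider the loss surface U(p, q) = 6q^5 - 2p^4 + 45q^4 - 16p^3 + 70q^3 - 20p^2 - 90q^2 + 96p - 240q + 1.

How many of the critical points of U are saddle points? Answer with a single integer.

6

U separates as a function of p plus a function of q, so ∇U=0 decouples.
∂U/∂p = -8(p - 1)(p + 3)(p + 4) = 0 at p ∈ {-4, -3, 1}; ∂U/∂q = 30(q - 1)(q + 1)(q + 2)(q + 4) = 0 at q ∈ {-4, -2, -1, 1}.
The Hessian is diagonal: diag(U_pp, U_qq). Second derivatives: U_pp(-4)=-40, U_pp(-3)=32, U_pp(1)=-160; U_qq(-4)=-900, U_qq(-2)=180, U_qq(-1)=-180, U_qq(1)=900.
Saddle points occur where the two diagonal entries have opposite signs: (-4, -2), (-4, 1), (-3, -4), (-3, -1), (1, -2), (1, 1). Count: 6.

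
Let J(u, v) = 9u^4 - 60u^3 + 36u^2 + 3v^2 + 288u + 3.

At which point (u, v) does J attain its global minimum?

(-1, 0)

J(u,v) separates as P(u) + Q(v) + 3, so its minimum is min P + min Q + 3.
P'(u) = 36(u - 4)(u - 2)(u + 1) vanishes at u ∈ {-1, 2, 4}; Q'(v) = 6v vanishes at v ∈ {0}.
Local minima of P (where P''>0): P(-1)=-183, P(4)=192. Local minima of Q: Q(0)=0.
So the global minimum of J is P(-1) + Q(0) + 3 = -183 + 0 + 3 = -180, attained at (-1, 0).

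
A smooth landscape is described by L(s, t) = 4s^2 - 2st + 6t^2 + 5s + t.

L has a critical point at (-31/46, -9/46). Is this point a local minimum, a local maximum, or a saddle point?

The Hessian of L is constant: H = [[8, -2], [-2, 12]].
det(H) = 8·12 − (-2)² = 92.
det(H) > 0 and tr(H) = 20 > 0, so H is positive definite and the point is a local minimum.

local minimum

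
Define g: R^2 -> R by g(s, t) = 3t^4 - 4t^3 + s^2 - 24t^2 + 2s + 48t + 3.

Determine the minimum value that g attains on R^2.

g(s,t) separates as P(s) + Q(t) + 3, so its minimum is min P + min Q + 3.
P'(s) = 2s + 2 vanishes at s ∈ {-1}; Q'(t) = 12(t - 2)(t - 1)(t + 2) vanishes at t ∈ {-2, 1, 2}.
Local minima of P (where P''>0): P(-1)=-1. Local minima of Q: Q(-2)=-112, Q(2)=16.
So the global minimum of g is P(-1) + Q(-2) + 3 = -1 − 112 + 3 = -110, attained at (-1, -2).

-110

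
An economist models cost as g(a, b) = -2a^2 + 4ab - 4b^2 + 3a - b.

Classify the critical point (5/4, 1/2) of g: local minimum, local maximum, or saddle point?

local maximum

The Hessian of g is constant: H = [[-4, 4], [4, -8]].
det(H) = (-4)·(-8) − 4² = 16.
det(H) > 0 and tr(H) = -12 < 0, so H is negative definite and the point is a local maximum.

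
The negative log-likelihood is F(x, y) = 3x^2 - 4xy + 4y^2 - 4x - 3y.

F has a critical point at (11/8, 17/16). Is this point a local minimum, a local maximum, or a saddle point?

The Hessian of F is constant: H = [[6, -4], [-4, 8]].
det(H) = 6·8 − (-4)² = 32.
det(H) > 0 and tr(H) = 14 > 0, so H is positive definite and the point is a local minimum.

local minimum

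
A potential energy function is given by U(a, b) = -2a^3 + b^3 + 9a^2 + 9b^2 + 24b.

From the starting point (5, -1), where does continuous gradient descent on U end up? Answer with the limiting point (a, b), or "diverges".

diverges

U is separable, so gradient descent decouples: a follows -∂U/∂a, b follows -∂U/∂b.
∂U/∂a = -6a(a - 3); at a=5 this is -60, so a increases.
∂U/∂b = 3(b + 2)(b + 4); at b=-1 this is 9, so b decreases.
The a-coordinate has no critical point in that direction and runs off to infinity.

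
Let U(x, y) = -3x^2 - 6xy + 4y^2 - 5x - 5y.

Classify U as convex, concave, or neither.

neither

U is quadratic, so its Hessian is the constant matrix H = [[-6, -6], [-6, 8]].
det(H) = -84, tr(H) = 2.
det(H) < 0, so H is indefinite: neither convex nor concave.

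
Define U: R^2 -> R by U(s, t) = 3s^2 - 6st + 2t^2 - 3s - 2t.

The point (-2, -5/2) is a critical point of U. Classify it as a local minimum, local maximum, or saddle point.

saddle point

The Hessian of U is constant: H = [[6, -6], [-6, 4]].
det(H) = 6·4 − (-6)² = -12.
Since det(H) < 0, H is indefinite and the critical point is a saddle point.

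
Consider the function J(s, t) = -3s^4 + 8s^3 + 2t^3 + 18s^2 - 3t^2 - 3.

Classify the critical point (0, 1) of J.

The mixed partial ∂²J/∂s∂t is 0, so the Hessian at any point is diag(J_ss, J_tt) = diag(12(-3s^2 + 4s + 3), 6(2t - 1)).
At (0, 1): H = diag(36, 6).
Both eigenvalues are positive, so H is positive definite: a local minimum.

local minimum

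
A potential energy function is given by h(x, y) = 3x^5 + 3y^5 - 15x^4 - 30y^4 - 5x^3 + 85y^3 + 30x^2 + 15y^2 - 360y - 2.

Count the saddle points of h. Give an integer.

8

h separates as a function of x plus a function of y, so ∇h=0 decouples.
∂h/∂x = 15x(x - 4)(x - 1)(x + 1) = 0 at x ∈ {-1, 0, 1, 4}; ∂h/∂y = 15(y - 4)(y - 3)(y - 2)(y + 1) = 0 at y ∈ {-1, 2, 3, 4}.
The Hessian is diagonal: diag(h_xx, h_yy). Second derivatives: h_xx(-1)=-150, h_xx(0)=60, h_xx(1)=-90, h_xx(4)=900; h_yy(-1)=-900, h_yy(2)=90, h_yy(3)=-60, h_yy(4)=150.
Saddle points occur where the two diagonal entries have opposite signs: (-1, 2), (-1, 4), (0, -1), (0, 3), (1, 2), (1, 4), (4, -1), (4, 3). Count: 8.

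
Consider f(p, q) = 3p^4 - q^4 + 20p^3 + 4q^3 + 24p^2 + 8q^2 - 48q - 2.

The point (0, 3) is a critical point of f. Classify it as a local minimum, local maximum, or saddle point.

The mixed partial ∂²f/∂p∂q is 0, so the Hessian at any point is diag(f_pp, f_qq) = diag(12(3p^2 + 10p + 4), 4(-3q^2 + 6q + 4)).
At (0, 3): H = diag(48, -20).
The eigenvalues have opposite signs, so H is indefinite: a saddle point.

saddle point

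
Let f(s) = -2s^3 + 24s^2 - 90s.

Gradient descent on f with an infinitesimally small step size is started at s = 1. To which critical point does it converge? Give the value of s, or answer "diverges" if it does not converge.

f'(s) = -6(s - 5)(s - 3), so f'(1) = -48.
Gradient descent moves in the -f' direction, i.e. s is increasing.
The nearest critical point in that direction is s = 3, where f'' = 12 > 0 (a local minimum). The iterate converges there.

3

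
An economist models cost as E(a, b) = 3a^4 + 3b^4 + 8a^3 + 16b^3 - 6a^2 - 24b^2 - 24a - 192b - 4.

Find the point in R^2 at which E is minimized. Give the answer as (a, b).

(1, 2)

E(a,b) separates as P(a) + Q(b) − 4, so its minimum is min P + min Q − 4.
P'(a) = 12(a - 1)(a + 1)(a + 2) vanishes at a ∈ {-2, -1, 1}; Q'(b) = 12(b - 2)(b + 2)(b + 4) vanishes at b ∈ {-4, -2, 2}.
Local minima of P (where P''>0): P(-2)=8, P(1)=-19. Local minima of Q: Q(-4)=128, Q(2)=-304.
So the global minimum of E is P(1) + Q(2) − 4 = -19 − 304 − 4 = -327, attained at (1, 2).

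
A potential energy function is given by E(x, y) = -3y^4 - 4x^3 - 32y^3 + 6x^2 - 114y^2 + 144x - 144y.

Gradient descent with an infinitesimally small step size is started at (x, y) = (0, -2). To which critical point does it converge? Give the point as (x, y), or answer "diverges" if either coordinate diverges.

(-3, -3)

E is separable, so gradient descent decouples: x follows -∂E/∂x, y follows -∂E/∂y.
∂E/∂x = -12(x - 4)(x + 3); at x=0 this is 144, so x decreases.
∂E/∂y = -12(y + 1)(y + 3)(y + 4); at y=-2 this is 24, so y decreases.
x converges to its nearest critical value -3 (a local min of the x-part); y converges to -3. The iterate converges to (-3, -3).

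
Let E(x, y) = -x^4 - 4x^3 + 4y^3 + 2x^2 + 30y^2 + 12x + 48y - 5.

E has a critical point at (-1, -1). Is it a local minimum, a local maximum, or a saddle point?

local minimum

The mixed partial ∂²E/∂x∂y is 0, so the Hessian at any point is diag(E_xx, E_yy) = diag(4(-3x^2 - 6x + 1), 12(2y + 5)).
At (-1, -1): H = diag(16, 36).
Both eigenvalues are positive, so H is positive definite: a local minimum.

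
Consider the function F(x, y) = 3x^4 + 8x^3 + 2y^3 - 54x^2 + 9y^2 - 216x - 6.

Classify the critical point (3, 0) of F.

local minimum

The mixed partial ∂²F/∂x∂y is 0, so the Hessian at any point is diag(F_xx, F_yy) = diag(12(3x^2 + 4x - 9), 6(2y + 3)).
At (3, 0): H = diag(360, 18).
Both eigenvalues are positive, so H is positive definite: a local minimum.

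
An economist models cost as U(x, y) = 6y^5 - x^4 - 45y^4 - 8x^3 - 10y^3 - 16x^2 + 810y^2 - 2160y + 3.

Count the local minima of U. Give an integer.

2

U separates as a function of x plus a function of y, so ∇U=0 decouples.
∂U/∂x = -4x(x + 2)(x + 4) = 0 at x ∈ {-4, -2, 0}; ∂U/∂y = 30(y - 4)(y - 3)(y - 2)(y + 3) = 0 at y ∈ {-3, 2, 3, 4}.
The Hessian is diagonal: diag(U_xx, U_yy). Second derivatives: U_xx(-4)=-32, U_xx(-2)=16, U_xx(0)=-32; U_yy(-3)=-6300, U_yy(2)=300, U_yy(3)=-180, U_yy(4)=420.
Local minima occur where both diagonal entries positive: (-2, 2), (-2, 4). Count: 2.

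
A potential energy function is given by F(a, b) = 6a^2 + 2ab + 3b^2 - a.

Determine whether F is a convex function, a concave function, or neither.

convex

F is quadratic, so its Hessian is the constant matrix H = [[12, 2], [2, 6]].
det(H) = 68, tr(H) = 18.
det(H) > 0 and tr(H) > 0, so H is positive definite everywhere: convex.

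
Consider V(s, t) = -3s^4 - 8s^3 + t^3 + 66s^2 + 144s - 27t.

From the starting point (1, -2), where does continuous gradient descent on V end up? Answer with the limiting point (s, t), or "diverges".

V is separable, so gradient descent decouples: s follows -∂V/∂s, t follows -∂V/∂t.
∂V/∂s = -12(s - 3)(s + 1)(s + 4); at s=1 this is 240, so s decreases.
∂V/∂t = 3(t - 3)(t + 3); at t=-2 this is -15, so t increases.
s converges to its nearest critical value -1 (a local min of the s-part); t converges to 3. The iterate converges to (-1, 3).

(-1, 3)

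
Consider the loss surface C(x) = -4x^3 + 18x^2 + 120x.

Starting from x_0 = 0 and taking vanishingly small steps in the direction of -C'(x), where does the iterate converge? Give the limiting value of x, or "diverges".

C'(x) = -12(x - 5)(x + 2), so C'(0) = 120.
Gradient descent moves in the -C' direction, i.e. x is decreasing.
The nearest critical point in that direction is x = -2, where C'' = 84 > 0 (a local minimum). The iterate converges there.

-2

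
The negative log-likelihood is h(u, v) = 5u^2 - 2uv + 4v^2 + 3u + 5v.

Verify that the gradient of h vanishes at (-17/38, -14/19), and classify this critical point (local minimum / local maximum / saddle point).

∇h = (10u - 2v + 3, -2u + 8v + 5); substituting (-17/38, -14/19) gives ∇h = (0, 0), so (-17/38, -14/19) is indeed a critical point.
The Hessian of h is constant: H = [[10, -2], [-2, 8]].
det(H) = 10·8 − (-2)² = 76.
det(H) > 0 and tr(H) = 18 > 0, so H is positive definite and the point is a local minimum.

local minimum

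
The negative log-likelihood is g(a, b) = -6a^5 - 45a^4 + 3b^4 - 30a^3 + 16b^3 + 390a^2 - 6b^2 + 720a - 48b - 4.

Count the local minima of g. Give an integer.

g separates as a function of a plus a function of b, so ∇g=0 decouples.
∂g/∂a = -30(a - 2)(a + 1)(a + 3)(a + 4) = 0 at a ∈ {-4, -3, -1, 2}; ∂g/∂b = 12(b - 1)(b + 1)(b + 4) = 0 at b ∈ {-4, -1, 1}.
The Hessian is diagonal: diag(g_aa, g_bb). Second derivatives: g_aa(-4)=540, g_aa(-3)=-300, g_aa(-1)=540, g_aa(2)=-2700; g_bb(-4)=180, g_bb(-1)=-72, g_bb(1)=120.
Local minima occur where both diagonal entries positive: (-4, -4), (-4, 1), (-1, -4), (-1, 1). Count: 4.

4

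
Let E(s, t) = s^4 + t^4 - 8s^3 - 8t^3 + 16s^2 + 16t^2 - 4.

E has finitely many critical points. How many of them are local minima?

4

E separates as a function of s plus a function of t, so ∇E=0 decouples.
∂E/∂s = 4s(s - 4)(s - 2) = 0 at s ∈ {0, 2, 4}; ∂E/∂t = 4t(t - 4)(t - 2) = 0 at t ∈ {0, 2, 4}.
The Hessian is diagonal: diag(E_ss, E_tt). Second derivatives: E_ss(0)=32, E_ss(2)=-16, E_ss(4)=32; E_tt(0)=32, E_tt(2)=-16, E_tt(4)=32.
Local minima occur where both diagonal entries positive: (0, 0), (0, 4), (4, 0), (4, 4). Count: 4.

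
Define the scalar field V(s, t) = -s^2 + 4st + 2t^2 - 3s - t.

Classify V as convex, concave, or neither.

neither

V is quadratic, so its Hessian is the constant matrix H = [[-2, 4], [4, 4]].
det(H) = -24, tr(H) = 2.
det(H) < 0, so H is indefinite: neither convex nor concave.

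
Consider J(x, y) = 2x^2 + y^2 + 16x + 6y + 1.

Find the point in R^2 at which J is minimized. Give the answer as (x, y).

(-4, -3)

J(x,y) separates as P(x) + Q(y) + 1, so its minimum is min P + min Q + 1.
P'(x) = 4x + 16 vanishes at x ∈ {-4}; Q'(y) = 2y + 6 vanishes at y ∈ {-3}.
Local minima of P (where P''>0): P(-4)=-32. Local minima of Q: Q(-3)=-9.
So the global minimum of J is P(-4) + Q(-3) + 1 = -32 − 9 + 1 = -40, attained at (-4, -3).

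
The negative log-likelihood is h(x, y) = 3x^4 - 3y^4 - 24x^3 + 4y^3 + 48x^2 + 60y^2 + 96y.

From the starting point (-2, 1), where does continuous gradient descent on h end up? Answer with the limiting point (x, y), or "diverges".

h is separable, so gradient descent decouples: x follows -∂h/∂x, y follows -∂h/∂y.
∂h/∂x = 12x(x - 4)(x - 2); at x=-2 this is -576, so x increases.
∂h/∂y = -12(y - 4)(y + 1)(y + 2); at y=1 this is 216, so y decreases.
x converges to its nearest critical value 0 (a local min of the x-part); y converges to -1. The iterate converges to (0, -1).

(0, -1)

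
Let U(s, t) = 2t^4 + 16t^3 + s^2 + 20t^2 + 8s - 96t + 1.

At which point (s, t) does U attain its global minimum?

U(s,t) separates as P(s) + Q(t) + 1, so its minimum is min P + min Q + 1.
P'(s) = 2s + 8 vanishes at s ∈ {-4}; Q'(t) = 8(t - 1)(t + 3)(t + 4) vanishes at t ∈ {-4, -3, 1}.
Local minima of P (where P''>0): P(-4)=-16. Local minima of Q: Q(-4)=192, Q(1)=-58.
So the global minimum of U is P(-4) + Q(1) + 1 = -16 − 58 + 1 = -73, attained at (-4, 1).

(-4, 1)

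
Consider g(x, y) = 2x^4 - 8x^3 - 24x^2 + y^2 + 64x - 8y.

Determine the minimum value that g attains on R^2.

-144

g(x,y) separates as P(x) + Q(y), so its minimum is min P + min Q.
P'(x) = 8(x - 4)(x - 1)(x + 2) vanishes at x ∈ {-2, 1, 4}; Q'(y) = 2y - 8 vanishes at y ∈ {4}.
Local minima of P (where P''>0): P(-2)=-128, P(4)=-128. Local minima of Q: Q(4)=-16.
So the global minimum of g is P(-2) + Q(4) = -128 − 16 = -144, attained at (-2, 4).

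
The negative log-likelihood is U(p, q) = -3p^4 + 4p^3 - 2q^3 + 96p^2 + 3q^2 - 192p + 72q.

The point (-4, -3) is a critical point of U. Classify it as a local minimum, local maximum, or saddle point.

The mixed partial ∂²U/∂p∂q is 0, so the Hessian at any point is diag(U_pp, U_qq) = diag(12(-3p^2 + 2p + 16), 6(-2q + 1)).
At (-4, -3): H = diag(-480, 42).
The eigenvalues have opposite signs, so H is indefinite: a saddle point.

saddle point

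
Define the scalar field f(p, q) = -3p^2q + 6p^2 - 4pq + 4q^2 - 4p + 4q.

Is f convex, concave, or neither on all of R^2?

neither

The term -3p^2q is cubic, so the Hessian is not constant.
∂²f/∂p² = -6q + 12, which takes both signs as q varies (negative for sufficiently large q). A diagonal entry of the Hessian changing sign means the Hessian is neither positive- nor negative-semidefinite on all of R^2.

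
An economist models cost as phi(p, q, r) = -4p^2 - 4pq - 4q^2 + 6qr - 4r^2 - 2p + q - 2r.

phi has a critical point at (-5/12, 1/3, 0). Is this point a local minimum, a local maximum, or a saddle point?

The Hessian is constant: H = [[-8, -4, 0], [-4, -8, 6], [0, 6, -8]].
Leading principal minors: Δ₁ = -8, Δ₂ = 48, Δ₃ = -96.
The minors alternate sign starting negative (−, +, −), so H is negative definite: a local maximum.

local maximum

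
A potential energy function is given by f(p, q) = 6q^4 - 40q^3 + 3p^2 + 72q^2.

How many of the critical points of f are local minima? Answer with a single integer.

2

f separates as a function of p plus a function of q, so ∇f=0 decouples.
∂f/∂p = 6p = 0 at p ∈ {0}; ∂f/∂q = 24q(q - 3)(q - 2) = 0 at q ∈ {0, 2, 3}.
The Hessian is diagonal: diag(f_pp, f_qq). Second derivatives: f_pp(0)=6; f_qq(0)=144, f_qq(2)=-48, f_qq(3)=72.
Local minima occur where both diagonal entries positive: (0, 0), (0, 3). Count: 2.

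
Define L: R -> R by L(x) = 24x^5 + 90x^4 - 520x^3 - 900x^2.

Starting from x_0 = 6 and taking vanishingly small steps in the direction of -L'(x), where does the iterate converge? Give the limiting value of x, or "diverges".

L'(x) = 120x(x - 3)(x + 1)(x + 5), so L'(6) = 166320.
Gradient descent moves in the -L' direction, i.e. x is decreasing.
The nearest critical point in that direction is x = 3, where L'' = 11520 > 0 (a local minimum). The iterate converges there.

3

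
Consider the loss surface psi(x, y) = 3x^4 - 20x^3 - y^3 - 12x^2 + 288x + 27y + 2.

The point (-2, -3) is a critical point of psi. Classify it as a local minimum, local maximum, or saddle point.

The mixed partial ∂²psi/∂x∂y is 0, so the Hessian at any point is diag(psi_xx, psi_yy) = diag(12(3x^2 - 10x - 2), -6y).
At (-2, -3): H = diag(360, 18).
Both eigenvalues are positive, so H is positive definite: a local minimum.

local minimum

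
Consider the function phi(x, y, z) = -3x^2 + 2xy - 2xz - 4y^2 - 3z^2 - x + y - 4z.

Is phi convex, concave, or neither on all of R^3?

phi is quadratic, so its Hessian is the constant matrix H = [[-6, 2, -2], [2, -8, 0], [-2, 0, -6]].
Leading principal minors: -6, 44, -232.
Signs alternate −, +, − ⇒ H ≺ 0 ⇒ concave.

concave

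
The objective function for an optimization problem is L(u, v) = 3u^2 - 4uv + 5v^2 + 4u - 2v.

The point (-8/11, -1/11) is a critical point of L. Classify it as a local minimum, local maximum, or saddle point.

local minimum

The Hessian of L is constant: H = [[6, -4], [-4, 10]].
det(H) = 6·10 − (-4)² = 44.
det(H) > 0 and tr(H) = 16 > 0, so H is positive definite and the point is a local minimum.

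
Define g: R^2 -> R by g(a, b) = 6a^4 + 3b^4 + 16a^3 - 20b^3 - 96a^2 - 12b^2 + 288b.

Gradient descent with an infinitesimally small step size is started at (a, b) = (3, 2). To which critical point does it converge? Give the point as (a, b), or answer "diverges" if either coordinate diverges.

g is separable, so gradient descent decouples: a follows -∂g/∂a, b follows -∂g/∂b.
∂g/∂a = 24a(a - 2)(a + 4); at a=3 this is 504, so a decreases.
∂g/∂b = 12(b - 4)(b - 3)(b + 2); at b=2 this is 96, so b decreases.
a converges to its nearest critical value 2 (a local min of the a-part); b converges to -2. The iterate converges to (2, -2).

(2, -2)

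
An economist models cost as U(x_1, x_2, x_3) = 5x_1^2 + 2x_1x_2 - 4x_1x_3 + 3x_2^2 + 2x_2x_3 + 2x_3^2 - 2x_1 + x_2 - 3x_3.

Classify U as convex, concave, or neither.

U is quadratic, so its Hessian is the constant matrix H = [[10, 2, -4], [2, 6, 2], [-4, 2, 4]].
Leading principal minors: 10, 56, 56.
All positive ⇒ H ≻ 0 ⇒ convex.

convex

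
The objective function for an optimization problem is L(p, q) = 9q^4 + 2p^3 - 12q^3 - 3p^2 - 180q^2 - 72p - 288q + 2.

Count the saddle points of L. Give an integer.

L separates as a function of p plus a function of q, so ∇L=0 decouples.
∂L/∂p = 6(p - 4)(p + 3) = 0 at p ∈ {-3, 4}; ∂L/∂q = 36(q - 4)(q + 1)(q + 2) = 0 at q ∈ {-2, -1, 4}.
The Hessian is diagonal: diag(L_pp, L_qq). Second derivatives: L_pp(-3)=-42, L_pp(4)=42; L_qq(-2)=216, L_qq(-1)=-180, L_qq(4)=1080.
Saddle points occur where the two diagonal entries have opposite signs: (-3, -2), (-3, 4), (4, -1). Count: 3.

3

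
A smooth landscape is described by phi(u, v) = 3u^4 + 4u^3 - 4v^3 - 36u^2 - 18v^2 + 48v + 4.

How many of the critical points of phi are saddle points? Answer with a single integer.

phi separates as a function of u plus a function of v, so ∇phi=0 decouples.
∂phi/∂u = 12u(u - 2)(u + 3) = 0 at u ∈ {-3, 0, 2}; ∂phi/∂v = -12(v - 1)(v + 4) = 0 at v ∈ {-4, 1}.
The Hessian is diagonal: diag(phi_uu, phi_vv). Second derivatives: phi_uu(-3)=180, phi_uu(0)=-72, phi_uu(2)=120; phi_vv(-4)=60, phi_vv(1)=-60.
Saddle points occur where the two diagonal entries have opposite signs: (-3, 1), (0, -4), (2, 1). Count: 3.

3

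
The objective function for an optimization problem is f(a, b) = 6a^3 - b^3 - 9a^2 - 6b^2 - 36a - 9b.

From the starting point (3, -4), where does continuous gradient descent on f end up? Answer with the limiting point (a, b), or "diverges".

f is separable, so gradient descent decouples: a follows -∂f/∂a, b follows -∂f/∂b.
∂f/∂a = 18(a - 2)(a + 1); at a=3 this is 72, so a decreases.
∂f/∂b = -3(b + 1)(b + 3); at b=-4 this is -9, so b increases.
a converges to its nearest critical value 2 (a local min of the a-part); b converges to -3. The iterate converges to (2, -3).

(2, -3)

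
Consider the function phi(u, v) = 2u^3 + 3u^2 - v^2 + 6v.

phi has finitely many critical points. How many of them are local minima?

0

phi separates as a function of u plus a function of v, so ∇phi=0 decouples.
∂phi/∂u = 6u(u + 1) = 0 at u ∈ {-1, 0}; ∂phi/∂v = -2(v - 3) = 0 at v ∈ {3}.
The Hessian is diagonal: diag(phi_uu, phi_vv). Second derivatives: phi_uu(-1)=-6, phi_uu(0)=6; phi_vv(3)=-2.
Local minima occur where both diagonal entries positive: none. Count: 0.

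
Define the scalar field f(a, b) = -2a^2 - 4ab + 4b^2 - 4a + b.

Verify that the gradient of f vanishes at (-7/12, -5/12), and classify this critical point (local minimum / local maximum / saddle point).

∇f = (-4a - 4b - 4, -4a + 8b + 1); substituting (-7/12, -5/12) gives ∇f = (0, 0), so (-7/12, -5/12) is indeed a critical point.
The Hessian of f is constant: H = [[-4, -4], [-4, 8]].
det(H) = (-4)·8 − (-4)² = -48.
Since det(H) < 0, H is indefinite and the critical point is a saddle point.

saddle point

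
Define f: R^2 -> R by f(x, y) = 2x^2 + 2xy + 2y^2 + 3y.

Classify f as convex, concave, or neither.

f is quadratic, so its Hessian is the constant matrix H = [[4, 2], [2, 4]].
det(H) = 12, tr(H) = 8.
det(H) > 0 and tr(H) > 0, so H is positive definite everywhere: convex.

convex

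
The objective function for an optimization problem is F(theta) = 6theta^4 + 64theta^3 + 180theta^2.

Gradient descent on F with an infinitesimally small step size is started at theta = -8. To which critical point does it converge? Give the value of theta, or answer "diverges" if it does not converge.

F'(theta) = 24theta(theta + 3)(theta + 5), so F'(-8) = -2880.
Gradient descent moves in the -F' direction, i.e. theta is increasing.
The nearest critical point in that direction is theta = -5, where F'' = 240 > 0 (a local minimum). The iterate converges there.

-5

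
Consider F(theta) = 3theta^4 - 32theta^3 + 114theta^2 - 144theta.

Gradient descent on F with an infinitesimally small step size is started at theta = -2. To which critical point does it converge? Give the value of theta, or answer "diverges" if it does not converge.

1

F'(theta) = 12(theta - 4)(theta - 3)(theta - 1), so F'(-2) = -1080.
Gradient descent moves in the -F' direction, i.e. theta is increasing.
The nearest critical point in that direction is theta = 1, where F'' = 72 > 0 (a local minimum). The iterate converges there.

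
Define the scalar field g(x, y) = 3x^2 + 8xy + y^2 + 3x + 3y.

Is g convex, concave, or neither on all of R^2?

g is quadratic, so its Hessian is the constant matrix H = [[6, 8], [8, 2]].
det(H) = -52, tr(H) = 8.
det(H) < 0, so H is indefinite: neither convex nor concave.

neither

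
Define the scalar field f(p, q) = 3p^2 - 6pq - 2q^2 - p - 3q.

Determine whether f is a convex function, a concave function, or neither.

neither

f is quadratic, so its Hessian is the constant matrix H = [[6, -6], [-6, -4]].
det(H) = -60, tr(H) = 2.
det(H) < 0, so H is indefinite: neither convex nor concave.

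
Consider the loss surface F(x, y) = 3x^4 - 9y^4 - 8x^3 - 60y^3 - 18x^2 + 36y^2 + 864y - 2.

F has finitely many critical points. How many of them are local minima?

F separates as a function of x plus a function of y, so ∇F=0 decouples.
∂F/∂x = 12x(x - 3)(x + 1) = 0 at x ∈ {-1, 0, 3}; ∂F/∂y = -36(y - 2)(y + 3)(y + 4) = 0 at y ∈ {-4, -3, 2}.
The Hessian is diagonal: diag(F_xx, F_yy). Second derivatives: F_xx(-1)=48, F_xx(0)=-36, F_xx(3)=144; F_yy(-4)=-216, F_yy(-3)=180, F_yy(2)=-1080.
Local minima occur where both diagonal entries positive: (-1, -3), (3, -3). Count: 2.

2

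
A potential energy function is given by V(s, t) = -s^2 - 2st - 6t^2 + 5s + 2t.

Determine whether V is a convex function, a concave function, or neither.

concave

V is quadratic, so its Hessian is the constant matrix H = [[-2, -2], [-2, -12]].
det(H) = 20, tr(H) = -14.
det(H) > 0 and tr(H) < 0, so H is negative definite everywhere: concave.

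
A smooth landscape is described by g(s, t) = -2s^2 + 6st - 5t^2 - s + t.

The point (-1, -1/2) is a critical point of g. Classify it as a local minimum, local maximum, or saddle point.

The Hessian of g is constant: H = [[-4, 6], [6, -10]].
det(H) = (-4)·(-10) − 6² = 4.
det(H) > 0 and tr(H) = -14 < 0, so H is negative definite and the point is a local maximum.

local maximum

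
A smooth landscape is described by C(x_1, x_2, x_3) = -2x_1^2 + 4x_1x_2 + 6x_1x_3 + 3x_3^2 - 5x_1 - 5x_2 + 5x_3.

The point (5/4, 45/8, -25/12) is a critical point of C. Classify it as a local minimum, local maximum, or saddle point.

The Hessian is constant: H = [[-4, 4, 6], [4, 0, 0], [6, 0, 6]].
Leading principal minors: Δ₁ = -4, Δ₂ = -16, Δ₃ = -96.
The minors fit neither the all-positive nor the alternating-sign pattern, so H is indefinite: a saddle point.

saddle point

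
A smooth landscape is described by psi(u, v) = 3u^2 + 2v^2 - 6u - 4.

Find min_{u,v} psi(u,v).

-7

psi(u,v) separates as P(u) + Q(v) − 4, so its minimum is min P + min Q − 4.
P'(u) = 6u - 6 vanishes at u ∈ {1}; Q'(v) = 4v vanishes at v ∈ {0}.
Local minima of P (where P''>0): P(1)=-3. Local minima of Q: Q(0)=0.
So the global minimum of psi is P(1) + Q(0) − 4 = -3 + 0 − 4 = -7, attained at (1, 0).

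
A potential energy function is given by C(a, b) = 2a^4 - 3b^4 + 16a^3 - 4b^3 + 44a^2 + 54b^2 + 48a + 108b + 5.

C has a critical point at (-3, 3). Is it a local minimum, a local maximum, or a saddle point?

saddle point

The mixed partial ∂²C/∂a∂b is 0, so the Hessian at any point is diag(C_aa, C_bb) = diag(8(3a^2 + 12a + 11), 12(-3b^2 - 2b + 9)).
At (-3, 3): H = diag(16, -288).
The eigenvalues have opposite signs, so H is indefinite: a saddle point.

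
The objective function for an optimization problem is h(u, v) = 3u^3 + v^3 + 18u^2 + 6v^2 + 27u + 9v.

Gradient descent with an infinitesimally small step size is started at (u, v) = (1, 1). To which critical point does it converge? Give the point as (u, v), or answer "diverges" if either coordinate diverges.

(-1, -1)

h is separable, so gradient descent decouples: u follows -∂h/∂u, v follows -∂h/∂v.
∂h/∂u = 9(u + 1)(u + 3); at u=1 this is 72, so u decreases.
∂h/∂v = 3(v + 1)(v + 3); at v=1 this is 24, so v decreases.
u converges to its nearest critical value -1 (a local min of the u-part); v converges to -1. The iterate converges to (-1, -1).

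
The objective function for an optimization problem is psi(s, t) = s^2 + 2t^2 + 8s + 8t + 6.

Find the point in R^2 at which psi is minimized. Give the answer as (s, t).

psi(s,t) separates as P(s) + Q(t) + 6, so its minimum is min P + min Q + 6.
P'(s) = 2s + 8 vanishes at s ∈ {-4}; Q'(t) = 4(t + 2) vanishes at t ∈ {-2}.
Local minima of P (where P''>0): P(-4)=-16. Local minima of Q: Q(-2)=-8.
So the global minimum of psi is P(-4) + Q(-2) + 6 = -16 − 8 + 6 = -18, attained at (-4, -2).

(-4, -2)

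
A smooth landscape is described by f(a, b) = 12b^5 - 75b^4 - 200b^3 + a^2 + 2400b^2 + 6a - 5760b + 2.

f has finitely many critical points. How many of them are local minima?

2

f separates as a function of a plus a function of b, so ∇f=0 decouples.
∂f/∂a = 2(a + 3) = 0 at a ∈ {-3}; ∂f/∂b = 60(b - 4)(b - 3)(b - 2)(b + 4) = 0 at b ∈ {-4, 2, 3, 4}.
The Hessian is diagonal: diag(f_aa, f_bb). Second derivatives: f_aa(-3)=2; f_bb(-4)=-20160, f_bb(2)=720, f_bb(3)=-420, f_bb(4)=960.
Local minima occur where both diagonal entries positive: (-3, 2), (-3, 4). Count: 2.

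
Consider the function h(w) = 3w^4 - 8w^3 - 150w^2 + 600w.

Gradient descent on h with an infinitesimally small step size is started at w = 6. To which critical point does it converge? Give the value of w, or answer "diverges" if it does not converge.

h'(w) = 12(w - 5)(w - 2)(w + 5), so h'(6) = 528.
Gradient descent moves in the -h' direction, i.e. w is decreasing.
The nearest critical point in that direction is w = 5, where h'' = 360 > 0 (a local minimum). The iterate converges there.

5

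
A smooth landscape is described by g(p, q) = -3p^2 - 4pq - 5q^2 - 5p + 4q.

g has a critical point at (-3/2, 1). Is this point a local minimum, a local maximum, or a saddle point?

local maximum

The Hessian of g is constant: H = [[-6, -4], [-4, -10]].
det(H) = (-6)·(-10) − (-4)² = 44.
det(H) > 0 and tr(H) = -16 < 0, so H is negative definite and the point is a local maximum.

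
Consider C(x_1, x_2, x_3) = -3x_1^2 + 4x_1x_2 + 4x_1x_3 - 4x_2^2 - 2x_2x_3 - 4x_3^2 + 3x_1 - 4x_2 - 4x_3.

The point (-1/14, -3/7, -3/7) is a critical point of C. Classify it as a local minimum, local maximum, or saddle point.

The Hessian is constant: H = [[-6, 4, 4], [4, -8, -2], [4, -2, -8]].
Leading principal minors: Δ₁ = -6, Δ₂ = 32, Δ₃ = -168.
The minors alternate sign starting negative (−, +, −), so H is negative definite: a local maximum.

local maximum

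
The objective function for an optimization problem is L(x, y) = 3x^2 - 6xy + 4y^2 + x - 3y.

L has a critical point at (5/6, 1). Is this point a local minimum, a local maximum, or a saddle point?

local minimum

The Hessian of L is constant: H = [[6, -6], [-6, 8]].
det(H) = 6·8 − (-6)² = 12.
det(H) > 0 and tr(H) = 14 > 0, so H is positive definite and the point is a local minimum.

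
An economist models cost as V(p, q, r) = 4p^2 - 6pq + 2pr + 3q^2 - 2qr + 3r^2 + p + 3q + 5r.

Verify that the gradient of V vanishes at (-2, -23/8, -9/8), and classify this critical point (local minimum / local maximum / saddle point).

local minimum

∇V = (8p - 6q + 2r + 1, -6p + 6q - 2r + 3, 2p - 2q + 6r + 5); substituting (-2, -23/8, -9/8) gives ∇V = (0, 0, 0), so (-2, -23/8, -9/8) is indeed a critical point.
The Hessian is constant: H = [[8, -6, 2], [-6, 6, -2], [2, -2, 6]].
Leading principal minors: Δ₁ = 8, Δ₂ = 12, Δ₃ = 64.
All leading minors are positive, so H is positive definite: a local minimum.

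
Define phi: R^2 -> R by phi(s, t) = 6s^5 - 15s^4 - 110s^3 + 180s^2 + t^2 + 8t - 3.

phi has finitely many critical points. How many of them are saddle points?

phi separates as a function of s plus a function of t, so ∇phi=0 decouples.
∂phi/∂s = 30s(s - 4)(s - 1)(s + 3) = 0 at s ∈ {-3, 0, 1, 4}; ∂phi/∂t = 2(t + 4) = 0 at t ∈ {-4}.
The Hessian is diagonal: diag(phi_ss, phi_tt). Second derivatives: phi_ss(-3)=-2520, phi_ss(0)=360, phi_ss(1)=-360, phi_ss(4)=2520; phi_tt(-4)=2.
Saddle points occur where the two diagonal entries have opposite signs: (-3, -4), (1, -4). Count: 2.

2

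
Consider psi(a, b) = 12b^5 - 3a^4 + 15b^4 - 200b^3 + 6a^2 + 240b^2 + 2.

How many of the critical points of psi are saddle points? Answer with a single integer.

psi separates as a function of a plus a function of b, so ∇psi=0 decouples.
∂psi/∂a = -12a(a - 1)(a + 1) = 0 at a ∈ {-1, 0, 1}; ∂psi/∂b = 60b(b - 2)(b - 1)(b + 4) = 0 at b ∈ {-4, 0, 1, 2}.
The Hessian is diagonal: diag(psi_aa, psi_bb). Second derivatives: psi_aa(-1)=-24, psi_aa(0)=12, psi_aa(1)=-24; psi_bb(-4)=-7200, psi_bb(0)=480, psi_bb(1)=-300, psi_bb(2)=720.
Saddle points occur where the two diagonal entries have opposite signs: (-1, 0), (-1, 2), (0, -4), (0, 1), (1, 0), (1, 2). Count: 6.

6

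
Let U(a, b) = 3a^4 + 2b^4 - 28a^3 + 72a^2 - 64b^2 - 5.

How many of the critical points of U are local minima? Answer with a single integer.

U separates as a function of a plus a function of b, so ∇U=0 decouples.
∂U/∂a = 12a(a - 4)(a - 3) = 0 at a ∈ {0, 3, 4}; ∂U/∂b = 8b(b - 4)(b + 4) = 0 at b ∈ {-4, 0, 4}.
The Hessian is diagonal: diag(U_aa, U_bb). Second derivatives: U_aa(0)=144, U_aa(3)=-36, U_aa(4)=48; U_bb(-4)=256, U_bb(0)=-128, U_bb(4)=256.
Local minima occur where both diagonal entries positive: (0, -4), (0, 4), (4, -4), (4, 4). Count: 4.

4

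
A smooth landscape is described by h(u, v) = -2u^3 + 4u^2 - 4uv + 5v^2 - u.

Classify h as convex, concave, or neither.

neither

The term -2u^3 is cubic, so the Hessian is not constant.
∂²h/∂u² = -12u + 8, which takes both signs as u varies (negative for sufficiently large u). A diagonal entry of the Hessian changing sign means the Hessian is neither positive- nor negative-semidefinite on all of R^2.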